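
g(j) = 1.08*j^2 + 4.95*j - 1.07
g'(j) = 2.16*j + 4.95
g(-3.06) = -6.10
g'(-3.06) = -1.66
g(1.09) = 5.61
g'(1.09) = 7.30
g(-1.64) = -6.28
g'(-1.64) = 1.41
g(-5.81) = 6.63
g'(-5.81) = -7.60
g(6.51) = 76.93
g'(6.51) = 19.01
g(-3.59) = -4.92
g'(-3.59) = -2.80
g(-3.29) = -5.67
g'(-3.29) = -2.16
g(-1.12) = -5.26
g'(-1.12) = 2.53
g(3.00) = 23.50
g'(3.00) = 11.43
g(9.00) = 130.96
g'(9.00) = 24.39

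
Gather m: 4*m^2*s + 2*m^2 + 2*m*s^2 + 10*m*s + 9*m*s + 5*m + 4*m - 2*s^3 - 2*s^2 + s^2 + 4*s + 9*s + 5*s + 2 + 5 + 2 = m^2*(4*s + 2) + m*(2*s^2 + 19*s + 9) - 2*s^3 - s^2 + 18*s + 9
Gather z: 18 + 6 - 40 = -16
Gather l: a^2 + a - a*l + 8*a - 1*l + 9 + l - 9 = a^2 - a*l + 9*a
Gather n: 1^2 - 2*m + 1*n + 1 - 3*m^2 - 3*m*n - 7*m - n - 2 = -3*m^2 - 3*m*n - 9*m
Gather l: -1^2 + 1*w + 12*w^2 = 12*w^2 + w - 1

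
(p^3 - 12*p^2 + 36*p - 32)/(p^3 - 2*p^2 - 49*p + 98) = (p^2 - 10*p + 16)/(p^2 - 49)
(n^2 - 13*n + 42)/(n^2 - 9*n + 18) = (n - 7)/(n - 3)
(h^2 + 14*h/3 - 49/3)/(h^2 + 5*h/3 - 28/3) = (h + 7)/(h + 4)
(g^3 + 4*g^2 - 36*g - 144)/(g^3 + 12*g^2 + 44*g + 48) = (g - 6)/(g + 2)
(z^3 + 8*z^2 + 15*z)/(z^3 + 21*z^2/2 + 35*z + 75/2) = 2*z/(2*z + 5)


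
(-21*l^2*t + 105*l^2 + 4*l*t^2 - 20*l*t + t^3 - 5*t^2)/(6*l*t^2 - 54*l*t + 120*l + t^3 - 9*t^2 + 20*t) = (-21*l^2 + 4*l*t + t^2)/(6*l*t - 24*l + t^2 - 4*t)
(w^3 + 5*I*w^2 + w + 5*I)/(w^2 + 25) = (w^2 + 1)/(w - 5*I)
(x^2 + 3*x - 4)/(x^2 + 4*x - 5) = (x + 4)/(x + 5)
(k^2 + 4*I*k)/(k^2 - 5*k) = (k + 4*I)/(k - 5)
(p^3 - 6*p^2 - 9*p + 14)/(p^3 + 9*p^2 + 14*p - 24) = (p^2 - 5*p - 14)/(p^2 + 10*p + 24)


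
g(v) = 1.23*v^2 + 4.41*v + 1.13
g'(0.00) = 4.41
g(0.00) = 1.13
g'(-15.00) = -32.49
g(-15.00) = 211.73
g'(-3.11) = -3.24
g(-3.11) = -0.69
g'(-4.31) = -6.19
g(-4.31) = 4.97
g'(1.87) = 9.01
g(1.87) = 13.68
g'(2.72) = 11.10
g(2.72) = 22.23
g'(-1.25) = 1.34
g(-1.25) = -2.46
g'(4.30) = 14.99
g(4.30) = 42.84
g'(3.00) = 11.79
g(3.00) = 25.43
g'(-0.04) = 4.31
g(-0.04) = 0.96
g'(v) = 2.46*v + 4.41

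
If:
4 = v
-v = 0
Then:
No Solution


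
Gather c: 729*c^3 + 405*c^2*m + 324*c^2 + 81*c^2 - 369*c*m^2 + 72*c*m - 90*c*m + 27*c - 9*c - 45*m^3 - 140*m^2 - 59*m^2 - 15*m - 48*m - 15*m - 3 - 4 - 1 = 729*c^3 + c^2*(405*m + 405) + c*(-369*m^2 - 18*m + 18) - 45*m^3 - 199*m^2 - 78*m - 8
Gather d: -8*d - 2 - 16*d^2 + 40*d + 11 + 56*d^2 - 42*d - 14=40*d^2 - 10*d - 5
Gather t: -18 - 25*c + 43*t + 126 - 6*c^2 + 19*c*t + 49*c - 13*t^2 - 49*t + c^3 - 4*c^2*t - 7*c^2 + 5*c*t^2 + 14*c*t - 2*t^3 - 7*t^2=c^3 - 13*c^2 + 24*c - 2*t^3 + t^2*(5*c - 20) + t*(-4*c^2 + 33*c - 6) + 108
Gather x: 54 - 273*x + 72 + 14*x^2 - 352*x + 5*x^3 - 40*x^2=5*x^3 - 26*x^2 - 625*x + 126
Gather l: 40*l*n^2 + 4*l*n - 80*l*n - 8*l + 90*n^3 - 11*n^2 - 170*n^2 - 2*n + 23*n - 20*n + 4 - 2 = l*(40*n^2 - 76*n - 8) + 90*n^3 - 181*n^2 + n + 2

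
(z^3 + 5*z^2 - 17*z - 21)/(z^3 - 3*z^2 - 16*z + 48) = (z^2 + 8*z + 7)/(z^2 - 16)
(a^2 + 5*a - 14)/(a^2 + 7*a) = (a - 2)/a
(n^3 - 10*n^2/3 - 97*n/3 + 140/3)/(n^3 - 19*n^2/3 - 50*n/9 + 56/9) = 3*(3*n^2 + 11*n - 20)/(9*n^2 + 6*n - 8)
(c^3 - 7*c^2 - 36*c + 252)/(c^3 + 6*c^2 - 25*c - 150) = (c^2 - 13*c + 42)/(c^2 - 25)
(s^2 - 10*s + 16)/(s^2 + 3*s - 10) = (s - 8)/(s + 5)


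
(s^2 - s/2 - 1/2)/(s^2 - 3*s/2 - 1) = (s - 1)/(s - 2)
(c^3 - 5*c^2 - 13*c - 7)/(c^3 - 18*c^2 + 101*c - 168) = (c^2 + 2*c + 1)/(c^2 - 11*c + 24)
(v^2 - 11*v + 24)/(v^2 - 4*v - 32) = (v - 3)/(v + 4)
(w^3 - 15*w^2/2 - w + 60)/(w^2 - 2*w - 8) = (w^2 - 7*w/2 - 15)/(w + 2)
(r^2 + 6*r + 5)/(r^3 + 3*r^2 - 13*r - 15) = 1/(r - 3)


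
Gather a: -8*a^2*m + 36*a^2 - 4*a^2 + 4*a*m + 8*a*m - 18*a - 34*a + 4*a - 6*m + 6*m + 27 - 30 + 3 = a^2*(32 - 8*m) + a*(12*m - 48)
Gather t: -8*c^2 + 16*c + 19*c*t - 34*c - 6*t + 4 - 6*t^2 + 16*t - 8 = -8*c^2 - 18*c - 6*t^2 + t*(19*c + 10) - 4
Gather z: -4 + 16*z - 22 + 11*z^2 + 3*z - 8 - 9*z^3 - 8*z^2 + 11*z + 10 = -9*z^3 + 3*z^2 + 30*z - 24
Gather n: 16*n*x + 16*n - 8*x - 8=n*(16*x + 16) - 8*x - 8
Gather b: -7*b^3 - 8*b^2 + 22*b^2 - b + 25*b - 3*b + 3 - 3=-7*b^3 + 14*b^2 + 21*b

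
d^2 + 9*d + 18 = (d + 3)*(d + 6)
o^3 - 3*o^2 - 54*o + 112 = (o - 8)*(o - 2)*(o + 7)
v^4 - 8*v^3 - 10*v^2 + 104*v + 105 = (v - 7)*(v - 5)*(v + 1)*(v + 3)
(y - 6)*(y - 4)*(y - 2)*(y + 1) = y^4 - 11*y^3 + 32*y^2 - 4*y - 48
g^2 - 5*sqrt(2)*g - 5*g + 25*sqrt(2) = (g - 5)*(g - 5*sqrt(2))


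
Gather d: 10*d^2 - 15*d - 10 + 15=10*d^2 - 15*d + 5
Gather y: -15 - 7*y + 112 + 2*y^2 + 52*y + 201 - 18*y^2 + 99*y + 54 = -16*y^2 + 144*y + 352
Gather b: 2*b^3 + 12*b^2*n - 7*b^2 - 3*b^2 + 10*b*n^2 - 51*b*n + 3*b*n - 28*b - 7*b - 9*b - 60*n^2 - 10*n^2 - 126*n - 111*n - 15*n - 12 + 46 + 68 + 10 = 2*b^3 + b^2*(12*n - 10) + b*(10*n^2 - 48*n - 44) - 70*n^2 - 252*n + 112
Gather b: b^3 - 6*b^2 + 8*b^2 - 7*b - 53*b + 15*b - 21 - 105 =b^3 + 2*b^2 - 45*b - 126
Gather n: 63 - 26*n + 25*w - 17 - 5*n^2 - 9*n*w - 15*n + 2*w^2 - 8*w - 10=-5*n^2 + n*(-9*w - 41) + 2*w^2 + 17*w + 36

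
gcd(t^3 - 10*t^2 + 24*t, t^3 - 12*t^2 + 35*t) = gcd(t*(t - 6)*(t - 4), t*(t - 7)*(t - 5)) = t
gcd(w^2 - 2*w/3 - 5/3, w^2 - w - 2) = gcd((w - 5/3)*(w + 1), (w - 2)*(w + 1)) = w + 1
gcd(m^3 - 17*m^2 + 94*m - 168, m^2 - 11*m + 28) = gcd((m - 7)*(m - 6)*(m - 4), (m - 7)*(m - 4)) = m^2 - 11*m + 28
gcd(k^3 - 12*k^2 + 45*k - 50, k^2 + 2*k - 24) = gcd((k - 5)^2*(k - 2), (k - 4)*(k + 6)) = 1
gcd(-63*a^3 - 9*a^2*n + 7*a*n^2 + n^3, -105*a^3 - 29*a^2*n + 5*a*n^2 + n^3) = 21*a^2 + 10*a*n + n^2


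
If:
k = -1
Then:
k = -1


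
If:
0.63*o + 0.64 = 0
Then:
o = -1.02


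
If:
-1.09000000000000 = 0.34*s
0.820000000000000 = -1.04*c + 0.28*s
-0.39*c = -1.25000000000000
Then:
No Solution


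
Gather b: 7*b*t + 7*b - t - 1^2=b*(7*t + 7) - t - 1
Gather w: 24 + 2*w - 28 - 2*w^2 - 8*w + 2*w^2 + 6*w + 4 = 0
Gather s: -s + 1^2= 1 - s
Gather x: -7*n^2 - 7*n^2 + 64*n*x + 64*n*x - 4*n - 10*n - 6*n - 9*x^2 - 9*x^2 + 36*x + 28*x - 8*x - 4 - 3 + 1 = -14*n^2 - 20*n - 18*x^2 + x*(128*n + 56) - 6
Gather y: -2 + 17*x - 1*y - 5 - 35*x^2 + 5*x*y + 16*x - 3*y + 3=-35*x^2 + 33*x + y*(5*x - 4) - 4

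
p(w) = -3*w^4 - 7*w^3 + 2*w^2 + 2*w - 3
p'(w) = -12*w^3 - 21*w^2 + 4*w + 2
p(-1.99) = 9.06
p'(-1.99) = 5.45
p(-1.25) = 3.97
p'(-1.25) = -12.38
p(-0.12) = -3.20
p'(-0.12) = 1.24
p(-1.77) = 9.10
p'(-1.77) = -4.33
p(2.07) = -107.46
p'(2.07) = -186.14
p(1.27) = -19.38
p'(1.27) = -51.37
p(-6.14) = -2583.33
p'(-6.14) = 1963.45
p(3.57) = -776.16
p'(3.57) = -797.35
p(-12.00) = -49851.00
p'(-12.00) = 17666.00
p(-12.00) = -49851.00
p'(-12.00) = 17666.00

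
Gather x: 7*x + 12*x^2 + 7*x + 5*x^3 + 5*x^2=5*x^3 + 17*x^2 + 14*x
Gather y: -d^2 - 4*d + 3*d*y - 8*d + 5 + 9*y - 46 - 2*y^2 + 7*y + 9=-d^2 - 12*d - 2*y^2 + y*(3*d + 16) - 32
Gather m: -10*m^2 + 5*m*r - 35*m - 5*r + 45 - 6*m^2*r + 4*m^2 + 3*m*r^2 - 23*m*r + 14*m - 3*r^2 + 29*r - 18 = m^2*(-6*r - 6) + m*(3*r^2 - 18*r - 21) - 3*r^2 + 24*r + 27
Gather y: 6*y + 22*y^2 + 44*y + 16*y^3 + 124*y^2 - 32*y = 16*y^3 + 146*y^2 + 18*y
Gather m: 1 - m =1 - m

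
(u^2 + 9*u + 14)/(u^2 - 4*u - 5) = (u^2 + 9*u + 14)/(u^2 - 4*u - 5)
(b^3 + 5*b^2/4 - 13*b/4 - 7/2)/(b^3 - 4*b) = (4*b^2 - 3*b - 7)/(4*b*(b - 2))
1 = 1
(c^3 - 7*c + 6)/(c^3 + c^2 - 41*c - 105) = (c^2 - 3*c + 2)/(c^2 - 2*c - 35)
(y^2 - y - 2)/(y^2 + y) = (y - 2)/y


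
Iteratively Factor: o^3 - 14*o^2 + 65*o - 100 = (o - 5)*(o^2 - 9*o + 20) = (o - 5)^2*(o - 4)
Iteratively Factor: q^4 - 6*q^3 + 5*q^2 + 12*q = (q - 4)*(q^3 - 2*q^2 - 3*q) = q*(q - 4)*(q^2 - 2*q - 3) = q*(q - 4)*(q + 1)*(q - 3)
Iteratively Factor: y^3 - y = (y - 1)*(y^2 + y) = (y - 1)*(y + 1)*(y)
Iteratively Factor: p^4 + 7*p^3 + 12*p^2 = (p + 3)*(p^3 + 4*p^2) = p*(p + 3)*(p^2 + 4*p) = p*(p + 3)*(p + 4)*(p)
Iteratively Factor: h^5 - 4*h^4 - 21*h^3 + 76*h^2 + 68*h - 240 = (h + 4)*(h^4 - 8*h^3 + 11*h^2 + 32*h - 60) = (h - 3)*(h + 4)*(h^3 - 5*h^2 - 4*h + 20) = (h - 5)*(h - 3)*(h + 4)*(h^2 - 4) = (h - 5)*(h - 3)*(h + 2)*(h + 4)*(h - 2)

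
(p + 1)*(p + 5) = p^2 + 6*p + 5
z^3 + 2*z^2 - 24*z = z*(z - 4)*(z + 6)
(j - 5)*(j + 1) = j^2 - 4*j - 5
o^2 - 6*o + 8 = (o - 4)*(o - 2)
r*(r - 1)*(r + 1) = r^3 - r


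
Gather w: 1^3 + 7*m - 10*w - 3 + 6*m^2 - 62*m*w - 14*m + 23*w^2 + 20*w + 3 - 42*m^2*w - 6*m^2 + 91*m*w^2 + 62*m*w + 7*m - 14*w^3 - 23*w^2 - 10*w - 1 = -42*m^2*w + 91*m*w^2 - 14*w^3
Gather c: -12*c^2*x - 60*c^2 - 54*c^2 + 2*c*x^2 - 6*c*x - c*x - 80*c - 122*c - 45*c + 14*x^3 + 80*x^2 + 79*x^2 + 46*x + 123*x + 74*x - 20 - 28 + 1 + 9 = c^2*(-12*x - 114) + c*(2*x^2 - 7*x - 247) + 14*x^3 + 159*x^2 + 243*x - 38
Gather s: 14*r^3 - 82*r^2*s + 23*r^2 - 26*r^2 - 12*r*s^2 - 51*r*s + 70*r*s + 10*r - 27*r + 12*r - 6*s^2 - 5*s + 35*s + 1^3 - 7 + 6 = 14*r^3 - 3*r^2 - 5*r + s^2*(-12*r - 6) + s*(-82*r^2 + 19*r + 30)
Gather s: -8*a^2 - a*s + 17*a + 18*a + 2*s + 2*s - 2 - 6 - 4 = -8*a^2 + 35*a + s*(4 - a) - 12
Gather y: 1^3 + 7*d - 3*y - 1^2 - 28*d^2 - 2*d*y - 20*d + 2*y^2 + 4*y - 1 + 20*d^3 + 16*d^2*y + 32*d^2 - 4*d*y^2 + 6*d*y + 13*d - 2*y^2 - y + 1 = 20*d^3 + 4*d^2 - 4*d*y^2 + y*(16*d^2 + 4*d)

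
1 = 1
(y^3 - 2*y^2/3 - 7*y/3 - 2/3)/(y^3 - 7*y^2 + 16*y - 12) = (3*y^2 + 4*y + 1)/(3*(y^2 - 5*y + 6))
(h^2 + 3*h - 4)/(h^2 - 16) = (h - 1)/(h - 4)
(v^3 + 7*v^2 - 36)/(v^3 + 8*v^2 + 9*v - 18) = (v - 2)/(v - 1)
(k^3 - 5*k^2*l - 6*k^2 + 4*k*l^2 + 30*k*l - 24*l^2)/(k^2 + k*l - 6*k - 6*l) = (k^2 - 5*k*l + 4*l^2)/(k + l)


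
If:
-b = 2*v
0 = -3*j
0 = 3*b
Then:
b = 0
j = 0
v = 0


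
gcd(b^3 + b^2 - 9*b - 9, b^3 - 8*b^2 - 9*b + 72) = b^2 - 9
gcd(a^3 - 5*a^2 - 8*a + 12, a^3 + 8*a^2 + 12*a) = a + 2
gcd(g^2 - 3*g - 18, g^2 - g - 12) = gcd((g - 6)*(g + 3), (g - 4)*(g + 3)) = g + 3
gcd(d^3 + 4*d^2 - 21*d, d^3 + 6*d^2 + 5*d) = d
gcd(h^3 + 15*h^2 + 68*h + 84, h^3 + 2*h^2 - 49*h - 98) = h^2 + 9*h + 14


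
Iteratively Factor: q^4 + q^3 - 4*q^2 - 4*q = (q + 1)*(q^3 - 4*q) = (q + 1)*(q + 2)*(q^2 - 2*q) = q*(q + 1)*(q + 2)*(q - 2)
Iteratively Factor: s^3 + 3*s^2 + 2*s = (s + 1)*(s^2 + 2*s) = s*(s + 1)*(s + 2)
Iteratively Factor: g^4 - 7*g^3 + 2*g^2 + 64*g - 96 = (g - 2)*(g^3 - 5*g^2 - 8*g + 48) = (g - 4)*(g - 2)*(g^2 - g - 12) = (g - 4)^2*(g - 2)*(g + 3)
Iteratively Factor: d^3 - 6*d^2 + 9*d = (d - 3)*(d^2 - 3*d) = d*(d - 3)*(d - 3)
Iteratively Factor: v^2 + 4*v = (v)*(v + 4)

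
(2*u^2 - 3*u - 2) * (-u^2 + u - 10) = -2*u^4 + 5*u^3 - 21*u^2 + 28*u + 20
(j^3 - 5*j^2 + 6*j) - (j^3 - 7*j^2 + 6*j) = 2*j^2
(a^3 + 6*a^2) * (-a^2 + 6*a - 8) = -a^5 + 28*a^3 - 48*a^2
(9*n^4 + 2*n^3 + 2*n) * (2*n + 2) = 18*n^5 + 22*n^4 + 4*n^3 + 4*n^2 + 4*n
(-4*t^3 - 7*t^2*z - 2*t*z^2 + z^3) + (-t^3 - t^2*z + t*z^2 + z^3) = -5*t^3 - 8*t^2*z - t*z^2 + 2*z^3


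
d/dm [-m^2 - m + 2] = -2*m - 1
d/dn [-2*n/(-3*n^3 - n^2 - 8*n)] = -(12*n + 2)/(3*n^2 + n + 8)^2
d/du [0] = 0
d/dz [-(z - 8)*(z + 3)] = 5 - 2*z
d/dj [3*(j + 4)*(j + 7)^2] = 9*(j + 5)*(j + 7)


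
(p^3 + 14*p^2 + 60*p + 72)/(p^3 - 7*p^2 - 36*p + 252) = (p^2 + 8*p + 12)/(p^2 - 13*p + 42)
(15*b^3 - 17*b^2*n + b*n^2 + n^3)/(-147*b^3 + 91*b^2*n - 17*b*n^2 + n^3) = (-5*b^2 + 4*b*n + n^2)/(49*b^2 - 14*b*n + n^2)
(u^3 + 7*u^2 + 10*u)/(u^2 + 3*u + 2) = u*(u + 5)/(u + 1)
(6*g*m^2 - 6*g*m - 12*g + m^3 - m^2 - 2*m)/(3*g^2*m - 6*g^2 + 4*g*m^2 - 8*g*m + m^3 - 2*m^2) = (6*g*m + 6*g + m^2 + m)/(3*g^2 + 4*g*m + m^2)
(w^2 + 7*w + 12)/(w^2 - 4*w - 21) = (w + 4)/(w - 7)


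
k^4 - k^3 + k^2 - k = k*(k - 1)*(k - I)*(k + I)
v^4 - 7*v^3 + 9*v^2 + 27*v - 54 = (v - 3)^3*(v + 2)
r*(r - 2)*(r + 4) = r^3 + 2*r^2 - 8*r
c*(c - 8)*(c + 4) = c^3 - 4*c^2 - 32*c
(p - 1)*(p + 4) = p^2 + 3*p - 4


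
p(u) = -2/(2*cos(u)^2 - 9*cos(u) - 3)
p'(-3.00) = -0.06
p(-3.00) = -0.25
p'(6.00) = -0.03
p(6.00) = 0.20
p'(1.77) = 14.75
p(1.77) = 1.75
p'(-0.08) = -0.01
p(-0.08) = 0.20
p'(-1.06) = -0.26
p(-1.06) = 0.29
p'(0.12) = 0.01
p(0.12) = 0.20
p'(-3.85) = 0.63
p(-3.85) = -0.40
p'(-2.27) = -1.35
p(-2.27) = -0.55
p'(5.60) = -0.10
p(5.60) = 0.23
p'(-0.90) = -0.17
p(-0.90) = 0.26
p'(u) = -2*(4*sin(u)*cos(u) - 9*sin(u))/(2*cos(u)^2 - 9*cos(u) - 3)^2 = 2*(9 - 4*cos(u))*sin(u)/(9*cos(u) - cos(2*u) + 2)^2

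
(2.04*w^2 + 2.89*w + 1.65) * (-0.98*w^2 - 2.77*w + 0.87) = -1.9992*w^4 - 8.483*w^3 - 7.8475*w^2 - 2.0562*w + 1.4355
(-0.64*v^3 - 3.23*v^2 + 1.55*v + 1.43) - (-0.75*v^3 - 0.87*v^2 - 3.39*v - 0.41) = 0.11*v^3 - 2.36*v^2 + 4.94*v + 1.84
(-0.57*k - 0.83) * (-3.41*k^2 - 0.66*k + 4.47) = 1.9437*k^3 + 3.2065*k^2 - 2.0001*k - 3.7101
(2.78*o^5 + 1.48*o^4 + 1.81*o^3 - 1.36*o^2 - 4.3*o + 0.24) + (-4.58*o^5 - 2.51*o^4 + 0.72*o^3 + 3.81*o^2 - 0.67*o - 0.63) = -1.8*o^5 - 1.03*o^4 + 2.53*o^3 + 2.45*o^2 - 4.97*o - 0.39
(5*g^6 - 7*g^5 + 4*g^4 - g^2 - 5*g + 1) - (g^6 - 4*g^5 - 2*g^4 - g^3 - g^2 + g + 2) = 4*g^6 - 3*g^5 + 6*g^4 + g^3 - 6*g - 1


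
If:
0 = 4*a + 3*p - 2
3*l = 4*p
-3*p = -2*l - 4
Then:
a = -17/2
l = 16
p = 12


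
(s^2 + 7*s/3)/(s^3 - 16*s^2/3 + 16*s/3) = (3*s + 7)/(3*s^2 - 16*s + 16)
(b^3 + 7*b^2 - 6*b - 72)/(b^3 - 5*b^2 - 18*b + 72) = (b + 6)/(b - 6)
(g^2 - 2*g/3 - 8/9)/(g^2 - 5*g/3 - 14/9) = (3*g - 4)/(3*g - 7)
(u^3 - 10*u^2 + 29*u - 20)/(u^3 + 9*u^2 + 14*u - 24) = (u^2 - 9*u + 20)/(u^2 + 10*u + 24)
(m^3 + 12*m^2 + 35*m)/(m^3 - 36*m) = (m^2 + 12*m + 35)/(m^2 - 36)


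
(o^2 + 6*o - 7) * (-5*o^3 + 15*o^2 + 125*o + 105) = -5*o^5 - 15*o^4 + 250*o^3 + 750*o^2 - 245*o - 735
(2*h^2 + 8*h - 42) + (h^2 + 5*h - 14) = 3*h^2 + 13*h - 56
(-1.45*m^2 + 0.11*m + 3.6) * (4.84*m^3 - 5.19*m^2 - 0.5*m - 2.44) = -7.018*m^5 + 8.0579*m^4 + 17.5781*m^3 - 15.201*m^2 - 2.0684*m - 8.784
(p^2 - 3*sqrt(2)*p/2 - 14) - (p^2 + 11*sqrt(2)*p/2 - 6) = -7*sqrt(2)*p - 8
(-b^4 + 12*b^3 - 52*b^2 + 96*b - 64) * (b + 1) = -b^5 + 11*b^4 - 40*b^3 + 44*b^2 + 32*b - 64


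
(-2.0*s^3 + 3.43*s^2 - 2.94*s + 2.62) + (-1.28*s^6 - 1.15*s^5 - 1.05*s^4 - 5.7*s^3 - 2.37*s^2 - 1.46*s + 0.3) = -1.28*s^6 - 1.15*s^5 - 1.05*s^4 - 7.7*s^3 + 1.06*s^2 - 4.4*s + 2.92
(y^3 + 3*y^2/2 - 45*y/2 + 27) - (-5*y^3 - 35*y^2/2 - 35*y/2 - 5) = 6*y^3 + 19*y^2 - 5*y + 32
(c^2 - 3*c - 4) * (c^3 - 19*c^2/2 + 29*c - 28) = c^5 - 25*c^4/2 + 107*c^3/2 - 77*c^2 - 32*c + 112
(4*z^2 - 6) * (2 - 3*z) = -12*z^3 + 8*z^2 + 18*z - 12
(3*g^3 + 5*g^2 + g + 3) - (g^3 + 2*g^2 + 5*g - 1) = 2*g^3 + 3*g^2 - 4*g + 4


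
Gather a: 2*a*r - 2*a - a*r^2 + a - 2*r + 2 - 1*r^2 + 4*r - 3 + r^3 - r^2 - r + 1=a*(-r^2 + 2*r - 1) + r^3 - 2*r^2 + r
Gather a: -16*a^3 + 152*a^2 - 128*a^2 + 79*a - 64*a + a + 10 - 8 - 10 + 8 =-16*a^3 + 24*a^2 + 16*a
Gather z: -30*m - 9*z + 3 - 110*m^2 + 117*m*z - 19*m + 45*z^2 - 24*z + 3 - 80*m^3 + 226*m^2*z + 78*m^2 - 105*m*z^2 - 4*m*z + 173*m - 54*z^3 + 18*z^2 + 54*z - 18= -80*m^3 - 32*m^2 + 124*m - 54*z^3 + z^2*(63 - 105*m) + z*(226*m^2 + 113*m + 21) - 12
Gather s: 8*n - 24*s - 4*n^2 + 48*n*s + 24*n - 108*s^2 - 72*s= -4*n^2 + 32*n - 108*s^2 + s*(48*n - 96)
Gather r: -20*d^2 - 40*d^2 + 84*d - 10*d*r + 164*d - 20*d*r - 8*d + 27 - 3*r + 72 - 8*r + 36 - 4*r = -60*d^2 + 240*d + r*(-30*d - 15) + 135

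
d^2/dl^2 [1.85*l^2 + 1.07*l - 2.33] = 3.70000000000000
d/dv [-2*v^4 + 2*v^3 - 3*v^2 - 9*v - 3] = -8*v^3 + 6*v^2 - 6*v - 9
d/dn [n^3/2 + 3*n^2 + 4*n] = 3*n^2/2 + 6*n + 4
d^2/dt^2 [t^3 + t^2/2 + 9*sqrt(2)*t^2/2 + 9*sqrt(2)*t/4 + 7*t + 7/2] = 6*t + 1 + 9*sqrt(2)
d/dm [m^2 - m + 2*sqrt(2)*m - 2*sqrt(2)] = 2*m - 1 + 2*sqrt(2)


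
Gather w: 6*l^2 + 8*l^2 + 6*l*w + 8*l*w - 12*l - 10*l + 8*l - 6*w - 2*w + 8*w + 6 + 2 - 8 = 14*l^2 + 14*l*w - 14*l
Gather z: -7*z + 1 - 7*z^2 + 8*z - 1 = -7*z^2 + z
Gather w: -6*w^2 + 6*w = -6*w^2 + 6*w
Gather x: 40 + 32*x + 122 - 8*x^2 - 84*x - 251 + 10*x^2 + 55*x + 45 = 2*x^2 + 3*x - 44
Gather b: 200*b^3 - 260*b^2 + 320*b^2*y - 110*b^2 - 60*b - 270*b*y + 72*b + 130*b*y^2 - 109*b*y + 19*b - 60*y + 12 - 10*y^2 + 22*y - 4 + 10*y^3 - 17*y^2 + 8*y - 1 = 200*b^3 + b^2*(320*y - 370) + b*(130*y^2 - 379*y + 31) + 10*y^3 - 27*y^2 - 30*y + 7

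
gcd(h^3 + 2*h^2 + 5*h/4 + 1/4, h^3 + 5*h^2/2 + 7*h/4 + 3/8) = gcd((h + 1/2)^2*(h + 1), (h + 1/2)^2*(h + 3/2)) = h^2 + h + 1/4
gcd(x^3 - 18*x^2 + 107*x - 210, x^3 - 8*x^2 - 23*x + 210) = x^2 - 13*x + 42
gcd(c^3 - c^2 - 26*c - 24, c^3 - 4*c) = 1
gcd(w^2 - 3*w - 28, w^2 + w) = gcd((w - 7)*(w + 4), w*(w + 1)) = 1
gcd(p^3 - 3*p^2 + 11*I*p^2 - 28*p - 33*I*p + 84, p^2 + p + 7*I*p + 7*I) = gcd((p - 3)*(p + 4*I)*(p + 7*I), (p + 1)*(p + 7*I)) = p + 7*I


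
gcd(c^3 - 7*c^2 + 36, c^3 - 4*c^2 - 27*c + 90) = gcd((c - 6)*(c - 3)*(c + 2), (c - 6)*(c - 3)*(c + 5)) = c^2 - 9*c + 18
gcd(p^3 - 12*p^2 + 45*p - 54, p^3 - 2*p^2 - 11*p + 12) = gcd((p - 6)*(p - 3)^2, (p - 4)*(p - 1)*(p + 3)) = 1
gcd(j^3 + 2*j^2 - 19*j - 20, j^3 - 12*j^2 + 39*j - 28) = j - 4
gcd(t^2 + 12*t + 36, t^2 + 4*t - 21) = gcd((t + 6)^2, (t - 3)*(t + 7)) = 1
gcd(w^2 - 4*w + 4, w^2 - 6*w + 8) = w - 2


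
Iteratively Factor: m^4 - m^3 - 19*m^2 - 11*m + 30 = (m - 5)*(m^3 + 4*m^2 + m - 6) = (m - 5)*(m + 3)*(m^2 + m - 2) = (m - 5)*(m + 2)*(m + 3)*(m - 1)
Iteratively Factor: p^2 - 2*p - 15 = (p - 5)*(p + 3)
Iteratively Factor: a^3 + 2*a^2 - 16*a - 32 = (a + 2)*(a^2 - 16) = (a + 2)*(a + 4)*(a - 4)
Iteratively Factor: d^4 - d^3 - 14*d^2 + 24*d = (d - 2)*(d^3 + d^2 - 12*d) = (d - 2)*(d + 4)*(d^2 - 3*d) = (d - 3)*(d - 2)*(d + 4)*(d)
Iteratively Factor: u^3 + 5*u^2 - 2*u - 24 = (u + 3)*(u^2 + 2*u - 8) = (u - 2)*(u + 3)*(u + 4)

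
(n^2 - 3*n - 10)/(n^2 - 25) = (n + 2)/(n + 5)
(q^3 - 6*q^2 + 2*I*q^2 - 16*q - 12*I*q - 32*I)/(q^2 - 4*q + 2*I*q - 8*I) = (q^2 - 6*q - 16)/(q - 4)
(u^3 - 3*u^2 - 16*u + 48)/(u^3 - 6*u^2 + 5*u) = (u^3 - 3*u^2 - 16*u + 48)/(u*(u^2 - 6*u + 5))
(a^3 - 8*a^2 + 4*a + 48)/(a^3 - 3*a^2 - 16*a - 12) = (a - 4)/(a + 1)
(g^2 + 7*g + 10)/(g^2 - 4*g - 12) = (g + 5)/(g - 6)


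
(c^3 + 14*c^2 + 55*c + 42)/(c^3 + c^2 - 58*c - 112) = (c^2 + 7*c + 6)/(c^2 - 6*c - 16)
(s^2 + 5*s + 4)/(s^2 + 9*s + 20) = (s + 1)/(s + 5)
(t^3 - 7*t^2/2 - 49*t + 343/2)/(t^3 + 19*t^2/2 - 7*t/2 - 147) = (t - 7)/(t + 6)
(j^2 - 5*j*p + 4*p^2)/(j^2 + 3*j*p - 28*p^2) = (j - p)/(j + 7*p)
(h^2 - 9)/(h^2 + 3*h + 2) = (h^2 - 9)/(h^2 + 3*h + 2)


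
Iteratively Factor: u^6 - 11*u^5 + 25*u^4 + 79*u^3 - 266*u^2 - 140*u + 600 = (u - 5)*(u^5 - 6*u^4 - 5*u^3 + 54*u^2 + 4*u - 120) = (u - 5)*(u - 2)*(u^4 - 4*u^3 - 13*u^2 + 28*u + 60) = (u - 5)^2*(u - 2)*(u^3 + u^2 - 8*u - 12) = (u - 5)^2*(u - 2)*(u + 2)*(u^2 - u - 6) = (u - 5)^2*(u - 2)*(u + 2)^2*(u - 3)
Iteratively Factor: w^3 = (w)*(w^2) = w^2*(w)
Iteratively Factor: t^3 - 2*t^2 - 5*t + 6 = (t - 1)*(t^2 - t - 6) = (t - 1)*(t + 2)*(t - 3)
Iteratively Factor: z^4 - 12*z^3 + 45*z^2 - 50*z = (z - 2)*(z^3 - 10*z^2 + 25*z) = (z - 5)*(z - 2)*(z^2 - 5*z) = z*(z - 5)*(z - 2)*(z - 5)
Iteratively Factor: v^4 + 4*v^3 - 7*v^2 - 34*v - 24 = (v - 3)*(v^3 + 7*v^2 + 14*v + 8) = (v - 3)*(v + 1)*(v^2 + 6*v + 8) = (v - 3)*(v + 1)*(v + 2)*(v + 4)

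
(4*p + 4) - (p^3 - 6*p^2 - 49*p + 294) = -p^3 + 6*p^2 + 53*p - 290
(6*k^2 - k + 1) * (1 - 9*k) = -54*k^3 + 15*k^2 - 10*k + 1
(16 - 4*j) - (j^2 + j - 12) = -j^2 - 5*j + 28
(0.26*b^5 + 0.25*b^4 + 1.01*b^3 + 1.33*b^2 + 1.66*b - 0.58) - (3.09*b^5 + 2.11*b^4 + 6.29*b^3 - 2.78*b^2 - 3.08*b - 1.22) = -2.83*b^5 - 1.86*b^4 - 5.28*b^3 + 4.11*b^2 + 4.74*b + 0.64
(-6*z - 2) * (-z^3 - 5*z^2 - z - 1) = 6*z^4 + 32*z^3 + 16*z^2 + 8*z + 2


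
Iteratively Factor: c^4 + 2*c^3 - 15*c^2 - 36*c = (c - 4)*(c^3 + 6*c^2 + 9*c) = c*(c - 4)*(c^2 + 6*c + 9) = c*(c - 4)*(c + 3)*(c + 3)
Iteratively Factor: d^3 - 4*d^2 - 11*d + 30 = (d + 3)*(d^2 - 7*d + 10) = (d - 2)*(d + 3)*(d - 5)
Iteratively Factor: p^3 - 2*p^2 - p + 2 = (p - 1)*(p^2 - p - 2) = (p - 1)*(p + 1)*(p - 2)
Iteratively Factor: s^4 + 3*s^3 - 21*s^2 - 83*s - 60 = (s + 3)*(s^3 - 21*s - 20) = (s + 1)*(s + 3)*(s^2 - s - 20) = (s + 1)*(s + 3)*(s + 4)*(s - 5)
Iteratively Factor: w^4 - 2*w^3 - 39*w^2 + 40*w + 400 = (w + 4)*(w^3 - 6*w^2 - 15*w + 100) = (w + 4)^2*(w^2 - 10*w + 25) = (w - 5)*(w + 4)^2*(w - 5)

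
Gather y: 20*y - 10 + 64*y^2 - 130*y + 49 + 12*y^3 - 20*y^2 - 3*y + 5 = 12*y^3 + 44*y^2 - 113*y + 44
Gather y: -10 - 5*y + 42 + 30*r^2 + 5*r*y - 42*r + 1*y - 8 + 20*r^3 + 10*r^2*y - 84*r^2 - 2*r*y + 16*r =20*r^3 - 54*r^2 - 26*r + y*(10*r^2 + 3*r - 4) + 24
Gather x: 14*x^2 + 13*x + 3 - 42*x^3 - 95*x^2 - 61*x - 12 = -42*x^3 - 81*x^2 - 48*x - 9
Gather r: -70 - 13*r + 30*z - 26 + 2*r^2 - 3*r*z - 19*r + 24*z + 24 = 2*r^2 + r*(-3*z - 32) + 54*z - 72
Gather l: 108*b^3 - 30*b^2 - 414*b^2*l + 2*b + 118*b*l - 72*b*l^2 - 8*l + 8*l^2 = 108*b^3 - 30*b^2 + 2*b + l^2*(8 - 72*b) + l*(-414*b^2 + 118*b - 8)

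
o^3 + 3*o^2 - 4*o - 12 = (o - 2)*(o + 2)*(o + 3)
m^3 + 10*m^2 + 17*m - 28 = (m - 1)*(m + 4)*(m + 7)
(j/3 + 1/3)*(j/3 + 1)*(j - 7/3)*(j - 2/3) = j^4/9 + j^3/9 - 67*j^2/81 - 25*j/81 + 14/27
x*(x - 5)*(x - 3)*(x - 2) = x^4 - 10*x^3 + 31*x^2 - 30*x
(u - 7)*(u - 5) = u^2 - 12*u + 35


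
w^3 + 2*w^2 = w^2*(w + 2)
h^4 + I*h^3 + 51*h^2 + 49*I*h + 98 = (h - 7*I)*(h - I)*(h + 2*I)*(h + 7*I)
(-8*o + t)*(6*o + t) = -48*o^2 - 2*o*t + t^2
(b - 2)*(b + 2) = b^2 - 4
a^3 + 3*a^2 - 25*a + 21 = (a - 3)*(a - 1)*(a + 7)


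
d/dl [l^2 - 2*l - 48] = 2*l - 2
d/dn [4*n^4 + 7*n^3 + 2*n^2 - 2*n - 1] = 16*n^3 + 21*n^2 + 4*n - 2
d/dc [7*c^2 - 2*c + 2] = 14*c - 2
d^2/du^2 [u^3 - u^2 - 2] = 6*u - 2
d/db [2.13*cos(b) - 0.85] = -2.13*sin(b)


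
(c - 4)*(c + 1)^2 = c^3 - 2*c^2 - 7*c - 4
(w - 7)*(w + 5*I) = w^2 - 7*w + 5*I*w - 35*I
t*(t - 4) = t^2 - 4*t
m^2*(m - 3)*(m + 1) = m^4 - 2*m^3 - 3*m^2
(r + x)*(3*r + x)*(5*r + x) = 15*r^3 + 23*r^2*x + 9*r*x^2 + x^3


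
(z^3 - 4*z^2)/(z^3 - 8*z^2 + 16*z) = z/(z - 4)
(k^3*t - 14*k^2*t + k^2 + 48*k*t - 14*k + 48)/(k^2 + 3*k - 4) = (k^3*t - 14*k^2*t + k^2 + 48*k*t - 14*k + 48)/(k^2 + 3*k - 4)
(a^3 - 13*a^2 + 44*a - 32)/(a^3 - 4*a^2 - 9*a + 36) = (a^2 - 9*a + 8)/(a^2 - 9)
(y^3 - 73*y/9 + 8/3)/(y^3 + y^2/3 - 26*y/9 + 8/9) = (3*y^2 + y - 24)/(3*y^2 + 2*y - 8)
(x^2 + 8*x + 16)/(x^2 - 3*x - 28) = (x + 4)/(x - 7)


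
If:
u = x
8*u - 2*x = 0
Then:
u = 0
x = 0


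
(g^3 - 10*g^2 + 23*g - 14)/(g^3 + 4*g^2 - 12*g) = (g^2 - 8*g + 7)/(g*(g + 6))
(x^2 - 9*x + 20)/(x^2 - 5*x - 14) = (-x^2 + 9*x - 20)/(-x^2 + 5*x + 14)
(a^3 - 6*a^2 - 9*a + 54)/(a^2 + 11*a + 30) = (a^3 - 6*a^2 - 9*a + 54)/(a^2 + 11*a + 30)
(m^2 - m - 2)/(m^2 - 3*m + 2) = (m + 1)/(m - 1)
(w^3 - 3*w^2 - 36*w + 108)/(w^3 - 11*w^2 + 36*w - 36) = (w + 6)/(w - 2)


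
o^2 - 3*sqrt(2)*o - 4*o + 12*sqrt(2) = (o - 4)*(o - 3*sqrt(2))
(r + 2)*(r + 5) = r^2 + 7*r + 10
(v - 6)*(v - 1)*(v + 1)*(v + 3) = v^4 - 3*v^3 - 19*v^2 + 3*v + 18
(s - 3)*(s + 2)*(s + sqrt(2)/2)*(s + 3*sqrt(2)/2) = s^4 - s^3 + 2*sqrt(2)*s^3 - 9*s^2/2 - 2*sqrt(2)*s^2 - 12*sqrt(2)*s - 3*s/2 - 9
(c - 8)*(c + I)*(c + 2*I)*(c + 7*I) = c^4 - 8*c^3 + 10*I*c^3 - 23*c^2 - 80*I*c^2 + 184*c - 14*I*c + 112*I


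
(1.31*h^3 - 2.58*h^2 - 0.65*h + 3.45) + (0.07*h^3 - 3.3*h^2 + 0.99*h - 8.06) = 1.38*h^3 - 5.88*h^2 + 0.34*h - 4.61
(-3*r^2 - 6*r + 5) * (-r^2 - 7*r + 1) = 3*r^4 + 27*r^3 + 34*r^2 - 41*r + 5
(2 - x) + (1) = 3 - x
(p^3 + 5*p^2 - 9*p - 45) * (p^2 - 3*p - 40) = p^5 + 2*p^4 - 64*p^3 - 218*p^2 + 495*p + 1800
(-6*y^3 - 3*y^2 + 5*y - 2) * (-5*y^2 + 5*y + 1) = 30*y^5 - 15*y^4 - 46*y^3 + 32*y^2 - 5*y - 2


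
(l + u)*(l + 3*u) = l^2 + 4*l*u + 3*u^2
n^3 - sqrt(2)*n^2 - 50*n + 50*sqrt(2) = (n - 5*sqrt(2))*(n - sqrt(2))*(n + 5*sqrt(2))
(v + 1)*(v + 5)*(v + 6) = v^3 + 12*v^2 + 41*v + 30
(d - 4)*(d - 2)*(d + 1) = d^3 - 5*d^2 + 2*d + 8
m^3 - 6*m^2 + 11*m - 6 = (m - 3)*(m - 2)*(m - 1)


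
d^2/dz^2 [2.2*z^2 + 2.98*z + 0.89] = 4.40000000000000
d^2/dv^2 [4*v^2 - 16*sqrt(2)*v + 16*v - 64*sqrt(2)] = 8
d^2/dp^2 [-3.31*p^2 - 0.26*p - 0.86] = -6.62000000000000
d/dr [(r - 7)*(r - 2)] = 2*r - 9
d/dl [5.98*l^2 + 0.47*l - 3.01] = 11.96*l + 0.47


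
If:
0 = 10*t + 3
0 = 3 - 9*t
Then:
No Solution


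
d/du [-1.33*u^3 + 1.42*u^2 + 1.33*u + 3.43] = -3.99*u^2 + 2.84*u + 1.33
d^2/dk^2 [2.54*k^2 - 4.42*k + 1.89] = 5.08000000000000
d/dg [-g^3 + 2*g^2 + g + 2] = -3*g^2 + 4*g + 1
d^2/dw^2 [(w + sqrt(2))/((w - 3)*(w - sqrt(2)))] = 2*(-(w - 3)^2*(w - sqrt(2)) + (w - 3)^2*(w + sqrt(2)) - (w - 3)*(w - sqrt(2))^2 + (w - 3)*(w - sqrt(2))*(w + sqrt(2)) + (w - sqrt(2))^2*(w + sqrt(2)))/((w - 3)^3*(w - sqrt(2))^3)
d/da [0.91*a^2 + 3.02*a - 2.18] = 1.82*a + 3.02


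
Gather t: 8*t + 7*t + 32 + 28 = 15*t + 60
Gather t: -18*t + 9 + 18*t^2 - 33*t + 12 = 18*t^2 - 51*t + 21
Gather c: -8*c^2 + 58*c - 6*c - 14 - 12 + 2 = -8*c^2 + 52*c - 24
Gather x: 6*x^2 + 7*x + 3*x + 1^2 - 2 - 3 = 6*x^2 + 10*x - 4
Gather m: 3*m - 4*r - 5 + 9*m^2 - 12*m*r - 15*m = 9*m^2 + m*(-12*r - 12) - 4*r - 5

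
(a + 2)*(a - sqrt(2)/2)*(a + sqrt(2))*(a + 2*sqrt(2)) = a^4 + 2*a^3 + 5*sqrt(2)*a^3/2 + a^2 + 5*sqrt(2)*a^2 - 2*sqrt(2)*a + 2*a - 4*sqrt(2)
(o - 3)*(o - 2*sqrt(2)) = o^2 - 3*o - 2*sqrt(2)*o + 6*sqrt(2)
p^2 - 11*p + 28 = (p - 7)*(p - 4)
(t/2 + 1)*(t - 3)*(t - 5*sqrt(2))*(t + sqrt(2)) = t^4/2 - 2*sqrt(2)*t^3 - t^3/2 - 8*t^2 + 2*sqrt(2)*t^2 + 5*t + 12*sqrt(2)*t + 30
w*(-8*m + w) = -8*m*w + w^2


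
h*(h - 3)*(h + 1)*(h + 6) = h^4 + 4*h^3 - 15*h^2 - 18*h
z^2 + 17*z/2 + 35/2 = (z + 7/2)*(z + 5)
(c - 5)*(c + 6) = c^2 + c - 30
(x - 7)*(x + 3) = x^2 - 4*x - 21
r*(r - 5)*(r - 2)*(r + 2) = r^4 - 5*r^3 - 4*r^2 + 20*r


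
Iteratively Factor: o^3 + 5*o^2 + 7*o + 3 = (o + 3)*(o^2 + 2*o + 1) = (o + 1)*(o + 3)*(o + 1)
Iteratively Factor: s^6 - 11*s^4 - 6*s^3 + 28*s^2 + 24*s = (s + 2)*(s^5 - 2*s^4 - 7*s^3 + 8*s^2 + 12*s) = (s - 2)*(s + 2)*(s^4 - 7*s^2 - 6*s) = (s - 2)*(s + 1)*(s + 2)*(s^3 - s^2 - 6*s) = (s - 2)*(s + 1)*(s + 2)^2*(s^2 - 3*s) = (s - 3)*(s - 2)*(s + 1)*(s + 2)^2*(s)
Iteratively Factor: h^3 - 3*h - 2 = (h + 1)*(h^2 - h - 2) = (h + 1)^2*(h - 2)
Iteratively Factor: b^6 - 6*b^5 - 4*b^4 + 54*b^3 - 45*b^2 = (b - 1)*(b^5 - 5*b^4 - 9*b^3 + 45*b^2) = b*(b - 1)*(b^4 - 5*b^3 - 9*b^2 + 45*b) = b*(b - 5)*(b - 1)*(b^3 - 9*b) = b*(b - 5)*(b - 3)*(b - 1)*(b^2 + 3*b) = b*(b - 5)*(b - 3)*(b - 1)*(b + 3)*(b)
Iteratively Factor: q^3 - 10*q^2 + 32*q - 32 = (q - 4)*(q^2 - 6*q + 8) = (q - 4)^2*(q - 2)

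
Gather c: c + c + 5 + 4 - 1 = 2*c + 8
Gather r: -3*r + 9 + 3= 12 - 3*r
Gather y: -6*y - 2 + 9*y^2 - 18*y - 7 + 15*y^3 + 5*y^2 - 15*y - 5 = 15*y^3 + 14*y^2 - 39*y - 14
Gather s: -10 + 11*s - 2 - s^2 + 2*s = -s^2 + 13*s - 12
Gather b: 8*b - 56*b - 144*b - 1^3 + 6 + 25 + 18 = 48 - 192*b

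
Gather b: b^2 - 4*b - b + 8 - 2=b^2 - 5*b + 6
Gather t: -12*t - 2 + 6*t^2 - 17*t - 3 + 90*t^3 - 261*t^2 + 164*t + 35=90*t^3 - 255*t^2 + 135*t + 30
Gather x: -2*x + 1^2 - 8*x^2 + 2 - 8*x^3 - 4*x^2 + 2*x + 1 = -8*x^3 - 12*x^2 + 4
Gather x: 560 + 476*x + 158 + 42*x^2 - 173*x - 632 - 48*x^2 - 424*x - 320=-6*x^2 - 121*x - 234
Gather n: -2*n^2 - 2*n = -2*n^2 - 2*n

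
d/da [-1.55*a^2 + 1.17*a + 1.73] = 1.17 - 3.1*a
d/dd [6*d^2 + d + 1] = 12*d + 1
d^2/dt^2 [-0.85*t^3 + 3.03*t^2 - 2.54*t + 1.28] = 6.06 - 5.1*t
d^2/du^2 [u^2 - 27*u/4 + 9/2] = 2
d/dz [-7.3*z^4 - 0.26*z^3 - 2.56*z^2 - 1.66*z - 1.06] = -29.2*z^3 - 0.78*z^2 - 5.12*z - 1.66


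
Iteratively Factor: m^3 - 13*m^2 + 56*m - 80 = (m - 4)*(m^2 - 9*m + 20) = (m - 4)^2*(m - 5)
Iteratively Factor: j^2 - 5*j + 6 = (j - 2)*(j - 3)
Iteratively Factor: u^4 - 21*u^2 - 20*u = (u - 5)*(u^3 + 5*u^2 + 4*u) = u*(u - 5)*(u^2 + 5*u + 4) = u*(u - 5)*(u + 4)*(u + 1)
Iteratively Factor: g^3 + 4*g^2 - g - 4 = (g + 1)*(g^2 + 3*g - 4) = (g - 1)*(g + 1)*(g + 4)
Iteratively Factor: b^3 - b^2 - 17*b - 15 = (b + 1)*(b^2 - 2*b - 15) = (b - 5)*(b + 1)*(b + 3)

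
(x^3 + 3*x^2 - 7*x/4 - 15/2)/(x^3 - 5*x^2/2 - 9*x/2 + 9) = (x + 5/2)/(x - 3)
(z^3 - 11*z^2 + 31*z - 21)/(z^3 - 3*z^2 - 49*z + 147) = (z - 1)/(z + 7)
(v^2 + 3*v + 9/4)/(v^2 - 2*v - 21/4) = (2*v + 3)/(2*v - 7)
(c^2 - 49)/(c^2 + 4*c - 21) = (c - 7)/(c - 3)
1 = 1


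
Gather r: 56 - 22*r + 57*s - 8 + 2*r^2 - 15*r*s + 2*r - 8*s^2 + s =2*r^2 + r*(-15*s - 20) - 8*s^2 + 58*s + 48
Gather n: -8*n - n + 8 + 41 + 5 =54 - 9*n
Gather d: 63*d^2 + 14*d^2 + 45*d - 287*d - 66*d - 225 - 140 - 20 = 77*d^2 - 308*d - 385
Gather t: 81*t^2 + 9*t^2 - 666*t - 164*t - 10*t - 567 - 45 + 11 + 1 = 90*t^2 - 840*t - 600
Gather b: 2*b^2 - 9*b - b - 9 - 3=2*b^2 - 10*b - 12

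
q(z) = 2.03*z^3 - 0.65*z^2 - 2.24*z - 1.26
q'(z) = 6.09*z^2 - 1.3*z - 2.24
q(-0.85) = -1.07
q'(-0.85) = 3.27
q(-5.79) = -404.11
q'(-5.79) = 209.45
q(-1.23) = -3.27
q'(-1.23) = 8.57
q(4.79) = 196.20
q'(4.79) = 131.26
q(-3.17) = -65.36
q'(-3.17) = 63.08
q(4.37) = 145.95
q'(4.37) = 108.38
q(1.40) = -0.10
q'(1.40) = 7.88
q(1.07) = -1.91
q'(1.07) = 3.34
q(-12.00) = -3575.82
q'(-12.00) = 890.32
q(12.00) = 3386.10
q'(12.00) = 859.12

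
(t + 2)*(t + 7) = t^2 + 9*t + 14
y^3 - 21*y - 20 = (y - 5)*(y + 1)*(y + 4)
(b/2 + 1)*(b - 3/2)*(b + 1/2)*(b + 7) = b^4/2 + 4*b^3 + 17*b^2/8 - 83*b/8 - 21/4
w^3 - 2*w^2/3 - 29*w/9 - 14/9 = (w - 7/3)*(w + 2/3)*(w + 1)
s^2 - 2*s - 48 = (s - 8)*(s + 6)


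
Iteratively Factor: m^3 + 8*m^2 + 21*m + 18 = (m + 2)*(m^2 + 6*m + 9) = (m + 2)*(m + 3)*(m + 3)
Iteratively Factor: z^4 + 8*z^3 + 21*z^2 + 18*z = (z)*(z^3 + 8*z^2 + 21*z + 18) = z*(z + 2)*(z^2 + 6*z + 9) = z*(z + 2)*(z + 3)*(z + 3)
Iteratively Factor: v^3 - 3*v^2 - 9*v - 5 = (v + 1)*(v^2 - 4*v - 5) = (v + 1)^2*(v - 5)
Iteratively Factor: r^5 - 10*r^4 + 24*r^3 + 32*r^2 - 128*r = (r)*(r^4 - 10*r^3 + 24*r^2 + 32*r - 128) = r*(r - 4)*(r^3 - 6*r^2 + 32) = r*(r - 4)^2*(r^2 - 2*r - 8) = r*(r - 4)^3*(r + 2)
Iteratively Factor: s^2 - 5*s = (s)*(s - 5)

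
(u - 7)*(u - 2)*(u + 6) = u^3 - 3*u^2 - 40*u + 84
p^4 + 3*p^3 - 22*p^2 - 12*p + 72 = (p - 3)*(p - 2)*(p + 2)*(p + 6)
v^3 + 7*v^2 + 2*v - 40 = (v - 2)*(v + 4)*(v + 5)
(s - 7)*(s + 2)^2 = s^3 - 3*s^2 - 24*s - 28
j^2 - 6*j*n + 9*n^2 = (j - 3*n)^2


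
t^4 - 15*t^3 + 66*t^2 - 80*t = t*(t - 8)*(t - 5)*(t - 2)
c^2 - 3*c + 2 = (c - 2)*(c - 1)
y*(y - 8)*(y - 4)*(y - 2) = y^4 - 14*y^3 + 56*y^2 - 64*y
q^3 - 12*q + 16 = (q - 2)^2*(q + 4)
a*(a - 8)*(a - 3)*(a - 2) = a^4 - 13*a^3 + 46*a^2 - 48*a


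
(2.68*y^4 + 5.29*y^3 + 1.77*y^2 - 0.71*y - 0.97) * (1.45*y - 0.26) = 3.886*y^5 + 6.9737*y^4 + 1.1911*y^3 - 1.4897*y^2 - 1.2219*y + 0.2522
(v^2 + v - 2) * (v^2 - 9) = v^4 + v^3 - 11*v^2 - 9*v + 18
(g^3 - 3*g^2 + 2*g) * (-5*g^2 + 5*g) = -5*g^5 + 20*g^4 - 25*g^3 + 10*g^2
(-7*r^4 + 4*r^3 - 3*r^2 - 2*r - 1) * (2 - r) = 7*r^5 - 18*r^4 + 11*r^3 - 4*r^2 - 3*r - 2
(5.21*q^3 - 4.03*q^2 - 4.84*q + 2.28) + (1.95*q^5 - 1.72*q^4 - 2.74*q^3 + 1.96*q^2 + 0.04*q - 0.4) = 1.95*q^5 - 1.72*q^4 + 2.47*q^3 - 2.07*q^2 - 4.8*q + 1.88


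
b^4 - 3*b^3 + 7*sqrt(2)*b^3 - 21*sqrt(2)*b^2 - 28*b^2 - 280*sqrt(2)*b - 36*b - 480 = (b - 8)*(b + 5)*(b + sqrt(2))*(b + 6*sqrt(2))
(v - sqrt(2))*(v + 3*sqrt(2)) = v^2 + 2*sqrt(2)*v - 6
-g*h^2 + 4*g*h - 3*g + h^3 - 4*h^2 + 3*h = (-g + h)*(h - 3)*(h - 1)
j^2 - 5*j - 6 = (j - 6)*(j + 1)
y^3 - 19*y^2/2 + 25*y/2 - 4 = (y - 8)*(y - 1)*(y - 1/2)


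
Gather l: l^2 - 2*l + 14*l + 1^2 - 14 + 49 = l^2 + 12*l + 36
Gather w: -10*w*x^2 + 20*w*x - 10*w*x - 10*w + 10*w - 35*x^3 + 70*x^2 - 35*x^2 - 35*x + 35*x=w*(-10*x^2 + 10*x) - 35*x^3 + 35*x^2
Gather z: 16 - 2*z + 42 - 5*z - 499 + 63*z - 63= 56*z - 504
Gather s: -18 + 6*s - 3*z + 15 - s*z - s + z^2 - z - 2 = s*(5 - z) + z^2 - 4*z - 5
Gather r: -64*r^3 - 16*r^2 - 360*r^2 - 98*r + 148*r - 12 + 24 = -64*r^3 - 376*r^2 + 50*r + 12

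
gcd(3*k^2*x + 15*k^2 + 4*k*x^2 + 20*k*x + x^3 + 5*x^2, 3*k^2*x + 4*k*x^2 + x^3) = 3*k^2 + 4*k*x + x^2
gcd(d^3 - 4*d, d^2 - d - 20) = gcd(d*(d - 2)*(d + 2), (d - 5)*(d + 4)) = 1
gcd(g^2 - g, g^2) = g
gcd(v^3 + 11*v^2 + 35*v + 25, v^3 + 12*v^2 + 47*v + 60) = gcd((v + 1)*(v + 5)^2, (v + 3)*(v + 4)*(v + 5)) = v + 5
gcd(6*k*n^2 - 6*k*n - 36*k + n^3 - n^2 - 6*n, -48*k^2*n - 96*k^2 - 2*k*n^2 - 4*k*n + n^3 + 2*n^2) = 6*k*n + 12*k + n^2 + 2*n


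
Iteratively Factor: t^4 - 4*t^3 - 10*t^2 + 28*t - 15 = (t - 5)*(t^3 + t^2 - 5*t + 3) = (t - 5)*(t - 1)*(t^2 + 2*t - 3) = (t - 5)*(t - 1)*(t + 3)*(t - 1)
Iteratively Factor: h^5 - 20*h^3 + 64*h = (h - 2)*(h^4 + 2*h^3 - 16*h^2 - 32*h) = (h - 2)*(h + 2)*(h^3 - 16*h) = (h - 4)*(h - 2)*(h + 2)*(h^2 + 4*h) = h*(h - 4)*(h - 2)*(h + 2)*(h + 4)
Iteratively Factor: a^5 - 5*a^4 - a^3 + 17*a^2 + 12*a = (a - 4)*(a^4 - a^3 - 5*a^2 - 3*a) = (a - 4)*(a + 1)*(a^3 - 2*a^2 - 3*a) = (a - 4)*(a + 1)^2*(a^2 - 3*a) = a*(a - 4)*(a + 1)^2*(a - 3)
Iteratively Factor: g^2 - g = (g - 1)*(g)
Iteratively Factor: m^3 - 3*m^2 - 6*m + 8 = (m - 1)*(m^2 - 2*m - 8) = (m - 1)*(m + 2)*(m - 4)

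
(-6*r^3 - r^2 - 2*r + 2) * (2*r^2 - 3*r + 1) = -12*r^5 + 16*r^4 - 7*r^3 + 9*r^2 - 8*r + 2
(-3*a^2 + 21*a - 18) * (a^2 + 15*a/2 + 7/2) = -3*a^4 - 3*a^3/2 + 129*a^2 - 123*a/2 - 63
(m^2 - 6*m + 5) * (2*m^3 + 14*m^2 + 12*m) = 2*m^5 + 2*m^4 - 62*m^3 - 2*m^2 + 60*m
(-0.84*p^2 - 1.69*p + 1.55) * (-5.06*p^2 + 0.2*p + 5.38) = 4.2504*p^4 + 8.3834*p^3 - 12.7002*p^2 - 8.7822*p + 8.339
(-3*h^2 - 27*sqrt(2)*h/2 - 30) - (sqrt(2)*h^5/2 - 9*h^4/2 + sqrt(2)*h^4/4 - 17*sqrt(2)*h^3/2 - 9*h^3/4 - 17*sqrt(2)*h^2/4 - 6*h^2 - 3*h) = -sqrt(2)*h^5/2 - sqrt(2)*h^4/4 + 9*h^4/2 + 9*h^3/4 + 17*sqrt(2)*h^3/2 + 3*h^2 + 17*sqrt(2)*h^2/4 - 27*sqrt(2)*h/2 + 3*h - 30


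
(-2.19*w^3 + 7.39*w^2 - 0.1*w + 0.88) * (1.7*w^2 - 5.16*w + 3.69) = -3.723*w^5 + 23.8634*w^4 - 46.3835*w^3 + 29.2811*w^2 - 4.9098*w + 3.2472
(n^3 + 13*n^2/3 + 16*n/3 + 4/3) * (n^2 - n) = n^5 + 10*n^4/3 + n^3 - 4*n^2 - 4*n/3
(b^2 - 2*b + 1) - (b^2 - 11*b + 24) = 9*b - 23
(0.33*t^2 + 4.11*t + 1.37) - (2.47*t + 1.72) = 0.33*t^2 + 1.64*t - 0.35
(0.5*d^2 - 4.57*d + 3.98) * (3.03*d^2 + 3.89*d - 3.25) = 1.515*d^4 - 11.9021*d^3 - 7.3429*d^2 + 30.3347*d - 12.935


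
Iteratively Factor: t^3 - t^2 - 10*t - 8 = (t + 1)*(t^2 - 2*t - 8) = (t + 1)*(t + 2)*(t - 4)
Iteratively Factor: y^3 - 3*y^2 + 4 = (y + 1)*(y^2 - 4*y + 4) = (y - 2)*(y + 1)*(y - 2)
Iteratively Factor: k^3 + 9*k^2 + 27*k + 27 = (k + 3)*(k^2 + 6*k + 9) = (k + 3)^2*(k + 3)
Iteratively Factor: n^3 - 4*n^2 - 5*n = (n)*(n^2 - 4*n - 5) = n*(n + 1)*(n - 5)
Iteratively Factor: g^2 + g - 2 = (g - 1)*(g + 2)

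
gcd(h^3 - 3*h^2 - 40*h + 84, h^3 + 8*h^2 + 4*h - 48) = h^2 + 4*h - 12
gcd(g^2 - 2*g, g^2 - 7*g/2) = g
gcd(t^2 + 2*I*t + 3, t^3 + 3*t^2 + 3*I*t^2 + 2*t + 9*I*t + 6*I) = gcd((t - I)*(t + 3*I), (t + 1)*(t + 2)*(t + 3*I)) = t + 3*I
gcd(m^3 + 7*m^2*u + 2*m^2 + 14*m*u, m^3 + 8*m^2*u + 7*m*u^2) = m^2 + 7*m*u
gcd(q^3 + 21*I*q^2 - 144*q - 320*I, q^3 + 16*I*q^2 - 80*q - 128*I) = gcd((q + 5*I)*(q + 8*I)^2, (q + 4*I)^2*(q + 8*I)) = q + 8*I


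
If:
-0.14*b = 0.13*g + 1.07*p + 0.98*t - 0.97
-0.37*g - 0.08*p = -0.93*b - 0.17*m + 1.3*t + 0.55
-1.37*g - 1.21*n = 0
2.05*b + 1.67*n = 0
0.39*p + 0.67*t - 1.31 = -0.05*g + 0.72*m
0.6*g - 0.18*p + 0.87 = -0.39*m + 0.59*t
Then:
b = -0.68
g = -0.74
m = -1.74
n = 0.84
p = 2.05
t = -1.05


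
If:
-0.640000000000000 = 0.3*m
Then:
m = -2.13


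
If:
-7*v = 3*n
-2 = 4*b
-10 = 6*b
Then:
No Solution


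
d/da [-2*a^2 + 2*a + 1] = 2 - 4*a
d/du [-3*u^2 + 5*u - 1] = 5 - 6*u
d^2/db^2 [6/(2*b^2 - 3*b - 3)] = 12*(4*b^2 - 6*b - (4*b - 3)^2 - 6)/(-2*b^2 + 3*b + 3)^3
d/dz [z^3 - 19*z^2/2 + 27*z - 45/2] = 3*z^2 - 19*z + 27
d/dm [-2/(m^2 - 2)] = 4*m/(m^2 - 2)^2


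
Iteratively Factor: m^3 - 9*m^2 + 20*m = (m - 5)*(m^2 - 4*m) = (m - 5)*(m - 4)*(m)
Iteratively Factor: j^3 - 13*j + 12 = (j - 3)*(j^2 + 3*j - 4) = (j - 3)*(j - 1)*(j + 4)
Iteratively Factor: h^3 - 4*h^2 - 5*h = (h)*(h^2 - 4*h - 5) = h*(h + 1)*(h - 5)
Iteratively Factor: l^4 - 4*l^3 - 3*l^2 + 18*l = (l + 2)*(l^3 - 6*l^2 + 9*l) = (l - 3)*(l + 2)*(l^2 - 3*l) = (l - 3)^2*(l + 2)*(l)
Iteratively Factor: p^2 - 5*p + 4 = (p - 4)*(p - 1)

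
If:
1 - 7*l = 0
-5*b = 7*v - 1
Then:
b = 1/5 - 7*v/5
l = 1/7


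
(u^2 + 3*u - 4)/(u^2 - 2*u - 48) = (-u^2 - 3*u + 4)/(-u^2 + 2*u + 48)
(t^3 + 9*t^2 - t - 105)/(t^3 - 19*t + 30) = (t + 7)/(t - 2)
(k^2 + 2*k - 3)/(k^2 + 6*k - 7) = (k + 3)/(k + 7)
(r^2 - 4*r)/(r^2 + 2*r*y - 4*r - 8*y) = r/(r + 2*y)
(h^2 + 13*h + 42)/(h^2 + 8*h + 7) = (h + 6)/(h + 1)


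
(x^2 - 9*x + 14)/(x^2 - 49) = (x - 2)/(x + 7)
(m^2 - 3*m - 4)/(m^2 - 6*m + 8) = (m + 1)/(m - 2)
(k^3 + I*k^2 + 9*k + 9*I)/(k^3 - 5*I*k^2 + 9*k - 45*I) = (k + I)/(k - 5*I)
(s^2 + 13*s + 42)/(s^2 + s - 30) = (s + 7)/(s - 5)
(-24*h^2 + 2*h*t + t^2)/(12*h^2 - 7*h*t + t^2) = (6*h + t)/(-3*h + t)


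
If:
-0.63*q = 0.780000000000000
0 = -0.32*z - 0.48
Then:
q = -1.24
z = -1.50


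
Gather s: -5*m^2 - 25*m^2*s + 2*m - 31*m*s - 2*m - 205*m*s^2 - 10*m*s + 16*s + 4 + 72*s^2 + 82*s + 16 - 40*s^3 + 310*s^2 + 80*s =-5*m^2 - 40*s^3 + s^2*(382 - 205*m) + s*(-25*m^2 - 41*m + 178) + 20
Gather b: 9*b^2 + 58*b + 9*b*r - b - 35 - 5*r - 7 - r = 9*b^2 + b*(9*r + 57) - 6*r - 42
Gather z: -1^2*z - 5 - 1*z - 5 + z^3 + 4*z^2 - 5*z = z^3 + 4*z^2 - 7*z - 10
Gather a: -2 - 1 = -3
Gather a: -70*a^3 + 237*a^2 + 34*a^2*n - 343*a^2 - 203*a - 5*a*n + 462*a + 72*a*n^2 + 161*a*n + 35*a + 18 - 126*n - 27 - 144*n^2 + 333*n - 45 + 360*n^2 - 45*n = -70*a^3 + a^2*(34*n - 106) + a*(72*n^2 + 156*n + 294) + 216*n^2 + 162*n - 54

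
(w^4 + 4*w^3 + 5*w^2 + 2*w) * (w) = w^5 + 4*w^4 + 5*w^3 + 2*w^2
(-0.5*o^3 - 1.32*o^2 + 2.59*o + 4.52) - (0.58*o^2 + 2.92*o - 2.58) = -0.5*o^3 - 1.9*o^2 - 0.33*o + 7.1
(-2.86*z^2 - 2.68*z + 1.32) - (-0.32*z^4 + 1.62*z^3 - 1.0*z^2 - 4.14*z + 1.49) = 0.32*z^4 - 1.62*z^3 - 1.86*z^2 + 1.46*z - 0.17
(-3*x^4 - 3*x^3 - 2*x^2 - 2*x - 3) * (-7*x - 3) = 21*x^5 + 30*x^4 + 23*x^3 + 20*x^2 + 27*x + 9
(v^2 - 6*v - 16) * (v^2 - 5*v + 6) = v^4 - 11*v^3 + 20*v^2 + 44*v - 96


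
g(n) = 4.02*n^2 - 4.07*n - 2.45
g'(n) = 8.04*n - 4.07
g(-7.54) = 256.78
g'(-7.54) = -64.69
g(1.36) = -0.55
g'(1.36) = 6.86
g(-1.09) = 6.76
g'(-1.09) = -12.83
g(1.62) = 1.51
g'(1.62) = 8.95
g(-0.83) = 3.70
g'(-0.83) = -10.74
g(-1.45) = 11.90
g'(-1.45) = -15.73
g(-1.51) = 12.86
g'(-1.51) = -16.21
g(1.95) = 4.90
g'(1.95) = 11.61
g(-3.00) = 45.94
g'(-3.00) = -28.19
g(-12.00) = 625.27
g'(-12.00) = -100.55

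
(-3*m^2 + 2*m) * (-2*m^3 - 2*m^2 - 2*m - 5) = 6*m^5 + 2*m^4 + 2*m^3 + 11*m^2 - 10*m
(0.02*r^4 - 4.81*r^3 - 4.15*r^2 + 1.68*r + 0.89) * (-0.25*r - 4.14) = -0.005*r^5 + 1.1197*r^4 + 20.9509*r^3 + 16.761*r^2 - 7.1777*r - 3.6846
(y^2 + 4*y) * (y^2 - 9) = y^4 + 4*y^3 - 9*y^2 - 36*y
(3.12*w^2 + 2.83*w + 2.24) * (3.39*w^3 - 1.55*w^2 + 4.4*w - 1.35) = 10.5768*w^5 + 4.7577*w^4 + 16.9351*w^3 + 4.768*w^2 + 6.0355*w - 3.024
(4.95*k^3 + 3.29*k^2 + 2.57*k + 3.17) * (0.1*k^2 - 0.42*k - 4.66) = 0.495*k^5 - 1.75*k^4 - 24.1918*k^3 - 16.0938*k^2 - 13.3076*k - 14.7722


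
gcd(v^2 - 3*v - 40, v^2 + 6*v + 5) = v + 5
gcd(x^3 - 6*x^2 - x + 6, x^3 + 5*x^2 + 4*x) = x + 1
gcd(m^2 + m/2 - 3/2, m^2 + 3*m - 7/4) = 1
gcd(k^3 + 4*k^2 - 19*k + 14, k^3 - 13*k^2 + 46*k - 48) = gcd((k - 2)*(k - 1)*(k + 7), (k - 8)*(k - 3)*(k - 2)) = k - 2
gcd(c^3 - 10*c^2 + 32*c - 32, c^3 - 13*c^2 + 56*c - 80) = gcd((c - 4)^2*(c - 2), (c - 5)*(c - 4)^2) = c^2 - 8*c + 16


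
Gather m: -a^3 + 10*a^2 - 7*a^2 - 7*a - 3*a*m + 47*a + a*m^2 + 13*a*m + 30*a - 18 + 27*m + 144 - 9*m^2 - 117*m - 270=-a^3 + 3*a^2 + 70*a + m^2*(a - 9) + m*(10*a - 90) - 144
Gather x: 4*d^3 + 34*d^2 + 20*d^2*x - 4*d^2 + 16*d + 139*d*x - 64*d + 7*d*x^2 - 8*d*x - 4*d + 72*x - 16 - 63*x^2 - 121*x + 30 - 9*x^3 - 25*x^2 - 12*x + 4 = 4*d^3 + 30*d^2 - 52*d - 9*x^3 + x^2*(7*d - 88) + x*(20*d^2 + 131*d - 61) + 18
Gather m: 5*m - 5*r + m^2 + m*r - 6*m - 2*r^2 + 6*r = m^2 + m*(r - 1) - 2*r^2 + r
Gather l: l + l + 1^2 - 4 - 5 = 2*l - 8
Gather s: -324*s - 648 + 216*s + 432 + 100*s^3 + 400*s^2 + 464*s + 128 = 100*s^3 + 400*s^2 + 356*s - 88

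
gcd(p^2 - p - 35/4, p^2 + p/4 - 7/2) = 1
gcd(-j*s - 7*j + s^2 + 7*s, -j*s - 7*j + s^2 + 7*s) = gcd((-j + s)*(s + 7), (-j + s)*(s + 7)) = -j*s - 7*j + s^2 + 7*s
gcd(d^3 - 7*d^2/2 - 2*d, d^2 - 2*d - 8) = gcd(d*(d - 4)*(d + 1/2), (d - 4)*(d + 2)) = d - 4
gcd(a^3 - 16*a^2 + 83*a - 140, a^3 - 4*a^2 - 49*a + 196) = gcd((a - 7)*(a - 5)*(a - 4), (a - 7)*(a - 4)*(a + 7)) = a^2 - 11*a + 28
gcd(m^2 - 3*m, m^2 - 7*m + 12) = m - 3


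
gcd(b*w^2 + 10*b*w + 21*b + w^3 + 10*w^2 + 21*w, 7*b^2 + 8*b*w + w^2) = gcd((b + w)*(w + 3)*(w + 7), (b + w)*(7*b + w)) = b + w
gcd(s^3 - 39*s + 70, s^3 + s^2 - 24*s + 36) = s - 2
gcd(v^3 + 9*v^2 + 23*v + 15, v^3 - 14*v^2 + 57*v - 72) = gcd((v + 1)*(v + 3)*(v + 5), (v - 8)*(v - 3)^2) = 1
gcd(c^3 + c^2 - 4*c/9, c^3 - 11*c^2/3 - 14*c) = c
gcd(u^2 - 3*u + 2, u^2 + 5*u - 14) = u - 2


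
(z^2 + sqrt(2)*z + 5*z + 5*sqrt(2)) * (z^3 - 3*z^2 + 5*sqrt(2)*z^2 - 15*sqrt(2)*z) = z^5 + 2*z^4 + 6*sqrt(2)*z^4 - 5*z^3 + 12*sqrt(2)*z^3 - 90*sqrt(2)*z^2 + 20*z^2 - 150*z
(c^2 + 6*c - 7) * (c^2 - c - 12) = c^4 + 5*c^3 - 25*c^2 - 65*c + 84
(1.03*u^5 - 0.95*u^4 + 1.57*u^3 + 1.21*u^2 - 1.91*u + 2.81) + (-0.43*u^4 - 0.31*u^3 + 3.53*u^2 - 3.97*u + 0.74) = 1.03*u^5 - 1.38*u^4 + 1.26*u^3 + 4.74*u^2 - 5.88*u + 3.55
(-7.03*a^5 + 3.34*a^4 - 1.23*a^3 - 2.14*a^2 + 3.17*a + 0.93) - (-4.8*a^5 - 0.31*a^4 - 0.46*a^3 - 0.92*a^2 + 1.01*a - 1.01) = -2.23*a^5 + 3.65*a^4 - 0.77*a^3 - 1.22*a^2 + 2.16*a + 1.94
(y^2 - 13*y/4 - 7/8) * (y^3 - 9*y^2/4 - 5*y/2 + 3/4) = y^5 - 11*y^4/2 + 63*y^3/16 + 347*y^2/32 - y/4 - 21/32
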